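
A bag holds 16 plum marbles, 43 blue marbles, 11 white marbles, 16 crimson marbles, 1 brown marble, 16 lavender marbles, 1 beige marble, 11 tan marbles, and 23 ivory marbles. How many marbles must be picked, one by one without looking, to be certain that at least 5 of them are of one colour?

31

An adversary could hand out at most 4 marbles per colour (brown, beige run out sooner): 4 + 4 + 4 + 4 + 1 + 4 + 1 + 4 + 4 = 30 marbles and still no colour has 5.
By the pigeonhole principle, one more marble lands in a colour already at 4, so 31 draws are enough and 30 are not.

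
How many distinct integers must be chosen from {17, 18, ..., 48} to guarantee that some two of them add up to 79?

A set avoiding the sum 79 can contain at most one of each pair {x, 79−x}, plus the 14 elements whose complement lies outside the range.
The integers 17, …, 39 (23 of them) are such a set: any two sum to at least 17+18 = 35 and at most 38+39 = 77 < 79.
Any 24th integer completes one of the 9 pairs, so 24 choices force a sum of 79.

24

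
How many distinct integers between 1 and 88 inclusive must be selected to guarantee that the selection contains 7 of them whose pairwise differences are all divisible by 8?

49

Integers whose pairwise differences are multiples of 8 are exactly those sharing a remainder mod 8. By pigeonhole, the 8 residue classes mod 8 are the pigeonholes.
With 48 integers one could put 6 in each residue class and have no class reach 7.
The 49th integer pushes some class to 7, so 8·6 + 1 = 49.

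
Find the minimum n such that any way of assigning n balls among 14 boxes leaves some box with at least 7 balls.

85

With 84 balls one could put exactly 6 in each of the 14 boxes, and no box would reach 7.
By pigeonhole, one more ball must land in a box that already has 6, giving it 7.
So 14 × 6 + 1 = 85 balls are required.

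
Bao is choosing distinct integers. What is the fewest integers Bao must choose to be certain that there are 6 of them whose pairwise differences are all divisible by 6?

Integers whose pairwise differences are multiples of 6 are exactly those sharing a remainder mod 6. By the pigeonhole principle, the 6 residue classes mod 6 are the pigeonholes.
With 30 integers one could put 5 in each residue class and have no class reach 6.
The 31st integer pushes some class to 6, so 6·5 + 1 = 31.

31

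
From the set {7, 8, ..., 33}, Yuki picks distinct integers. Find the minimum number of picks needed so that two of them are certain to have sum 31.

A set avoiding the sum 31 can contain at most one of each pair {x, 31−x}, plus the 9 elements whose complement lies outside the range.
The integers 16, …, 33 (18 of them) are such a set: any two sum to at least 16+17 = 33 > 31.
Any 19th integer completes one of the 9 pairs, so 19 choices force a sum of 31.

19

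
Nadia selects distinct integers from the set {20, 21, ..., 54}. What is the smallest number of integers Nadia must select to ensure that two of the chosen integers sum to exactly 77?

A set avoiding the sum 77 can contain at most one of each pair {x, 77−x}, plus the 3 elements whose complement lies outside the range.
The integers 20, …, 38 (19 of them) are such a set: any two sum to at least 20+21 = 41 and at most 37+38 = 75 < 77.
Any 20th integer completes one of the 16 pairs, so 20 choices force a sum of 77.

20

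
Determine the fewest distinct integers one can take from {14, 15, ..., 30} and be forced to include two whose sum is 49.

12

Group the elements by complementary pair {x, 49−x}: {19,30}, {20,29}, {21,28}, …, giving 6 two-element pairs and 5 integers whose partner 49−x falls outside [14,30].
Treating each of those 11 groups as a pigeonhole, one can pick one integer per group — 11 integers — with no two summing to 49.
The 12th integer lands in an occupied pair, forcing a sum of 49.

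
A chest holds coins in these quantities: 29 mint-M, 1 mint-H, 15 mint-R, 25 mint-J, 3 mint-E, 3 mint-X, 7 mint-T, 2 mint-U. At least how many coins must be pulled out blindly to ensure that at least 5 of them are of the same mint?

26

Put each drawn coin into a box by mint. The largest draw with every box below 5 takes min(count, 4) from each mint; mints with fewer than 4 contribute all they have.
Σ min(cᵢ, 4) = 4 + 1 + 4 + 4 + 3 + 3 + 4 + 2 = 25.
Draw number 25 + 1 = 26 must push one box to 5.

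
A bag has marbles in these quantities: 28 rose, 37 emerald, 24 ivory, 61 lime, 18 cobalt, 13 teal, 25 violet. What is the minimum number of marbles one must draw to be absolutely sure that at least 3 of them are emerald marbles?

In the worst case for collecting emerald marbles, every non-emerald marble comes out first.
There are 28 + 24 + 61 + 18 + 13 + 25 = 169 non-emerald marbles altogether.
After those, each further marble must be emerald, so 169 + 3 = 172 draws guarantee 3 emerald marbles.

172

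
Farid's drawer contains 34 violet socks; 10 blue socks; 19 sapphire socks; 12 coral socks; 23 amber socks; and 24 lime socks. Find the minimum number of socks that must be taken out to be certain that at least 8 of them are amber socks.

107

In the worst case for collecting amber socks, every non-amber sock comes out first.
There are 34 + 10 + 19 + 12 + 24 = 99 non-amber socks altogether.
After those, each further sock must be amber, so 99 + 8 = 107 draws guarantee 8 amber socks.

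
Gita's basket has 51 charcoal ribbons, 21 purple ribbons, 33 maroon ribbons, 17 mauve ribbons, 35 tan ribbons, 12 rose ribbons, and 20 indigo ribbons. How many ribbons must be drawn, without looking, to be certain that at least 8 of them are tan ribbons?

In the worst case for collecting tan ribbons, every non-tan ribbon comes out first.
There are 51 + 21 + 33 + 17 + 12 + 20 = 154 non-tan ribbons altogether.
After those, each further ribbon must be tan, so 154 + 8 = 162 draws guarantee 8 tan ribbons.

162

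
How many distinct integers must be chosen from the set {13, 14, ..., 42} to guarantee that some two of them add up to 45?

Two chosen integers sum to 45 exactly when both halves of some pair {x, 45−x} with 13 ≤ x ≤ 45−x ≤ 32 are chosen — 10 such pairs.
The remaining 10 elements (those with no distinct partner in range) can never complete a 45-sum, so the worst case takes all of them and one from each pair: 10 + 10 = 20.
The 21st integer has to be the second member of some pair, so 20 + 1 = 21.

21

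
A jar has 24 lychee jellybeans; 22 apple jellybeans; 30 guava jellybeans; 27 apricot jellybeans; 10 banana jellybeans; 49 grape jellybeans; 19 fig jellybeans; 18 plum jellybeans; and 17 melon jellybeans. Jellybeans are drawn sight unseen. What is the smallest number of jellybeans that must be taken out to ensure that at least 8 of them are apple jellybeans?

In the worst case for collecting apple jellybeans, every non-apple jellybean comes out first.
There are 24 + 30 + 27 + 10 + 49 + 19 + 18 + 17 = 194 non-apple jellybeans altogether.
After those, each further jellybean must be apple, so 194 + 8 = 202 draws guarantee 8 apple jellybeans.

202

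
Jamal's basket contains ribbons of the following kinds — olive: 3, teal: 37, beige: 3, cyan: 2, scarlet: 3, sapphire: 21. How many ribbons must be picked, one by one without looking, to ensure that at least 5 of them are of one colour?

An adversary could hand out at most 4 ribbons per colour (4 colours run out sooner): 3 + 4 + 3 + 2 + 3 + 4 = 19 ribbons and still no colour has 5.
Pigeonhole: one more ribbon lands in a colour already at 4, so 20 draws are enough and 19 are not.

20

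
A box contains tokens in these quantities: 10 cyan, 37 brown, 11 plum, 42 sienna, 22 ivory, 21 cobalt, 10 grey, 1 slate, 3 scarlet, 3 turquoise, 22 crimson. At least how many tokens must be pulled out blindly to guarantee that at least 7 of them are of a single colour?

The 11 colours are the holes; the tokens drawn are the pigeons.
To avoid 7 of any one colour, the worst case takes at most 6 of each colour, or every token of a colour that has fewer than 6.
That gives 6 + 6 + 6 + 6 + 6 + 6 + 6 + 1 + 3 + 3 + 6 = 55 tokens with no colour reaching 7.
The next token forces some colour to 7, so 55 + 1 = 56.

56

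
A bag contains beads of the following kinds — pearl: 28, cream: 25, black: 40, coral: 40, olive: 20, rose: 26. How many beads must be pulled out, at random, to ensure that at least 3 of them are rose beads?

In the worst case for collecting rose beads, every non-rose bead comes out first.
There are 28 + 25 + 40 + 40 + 20 = 153 non-rose beads altogether.
After those, each further bead must be rose, so 153 + 3 = 156 draws guarantee 3 rose beads.

156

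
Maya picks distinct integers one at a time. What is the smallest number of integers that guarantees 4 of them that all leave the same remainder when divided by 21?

64

By the pigeonhole principle, the 21 residue classes mod 21 are the pigeonholes.
With 63 integers one could put 3 in each residue class and have no class reach 4.
The 64th integer pushes some class to 4, so 21·3 + 1 = 64.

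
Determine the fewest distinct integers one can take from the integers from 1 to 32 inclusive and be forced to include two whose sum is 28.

20

A set avoiding the sum 28 can contain at most one of each pair {x, 28−x}, plus the 6 elements whose complement lies outside the range or equal to its own complement.
The integers 14, …, 32 (19 of them) are such a set: any two sum to at least 14+15 = 29 > 28.
Any 20th integer completes one of the 13 pairs, so 20 choices force a sum of 28.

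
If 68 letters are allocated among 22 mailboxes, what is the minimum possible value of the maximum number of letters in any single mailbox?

4

The 22 mailboxes are the holes and the 68 letters are the pigeons.
If every mailbox held at most 3 letters, the total would be at most 22 × 3 = 66, which is less than 68.
So some mailbox holds at least ⌈68/22⌉ = 4 letters.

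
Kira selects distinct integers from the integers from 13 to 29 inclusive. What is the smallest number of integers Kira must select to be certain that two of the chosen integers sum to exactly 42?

10

A set avoiding the sum 42 can contain at most one of each pair {x, 42−x}, plus the 1 element equal to its own complement.
The integers 21, …, 29 (9 of them) are such a set: any two sum to at least 21+22 = 43 > 42.
By the pigeonhole principle, any 10th integer completes one of the 8 pairs, so 10 choices force a sum of 42.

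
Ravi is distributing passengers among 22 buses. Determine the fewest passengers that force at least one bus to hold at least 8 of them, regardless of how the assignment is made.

155

With 154 passengers one could put exactly 7 in each of the 22 buses, and no bus would reach 8.
One more passenger must land in a bus that already has 7, giving it 8.
So 22 × 7 + 1 = 155 passengers are required.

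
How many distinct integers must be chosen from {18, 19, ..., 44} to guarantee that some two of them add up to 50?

Two chosen integers sum to 50 exactly when both halves of some pair {x, 50−x} with 18 ≤ x ≤ 50−x ≤ 32 are chosen — 7 such pairs.
The remaining 13 elements (those with no distinct partner in range) can never complete a 50-sum, so the worst case takes all of them and one from each pair: 13 + 7 = 20.
Pigeonhole: the 21st integer has to be the second member of some pair, so 20 + 1 = 21.

21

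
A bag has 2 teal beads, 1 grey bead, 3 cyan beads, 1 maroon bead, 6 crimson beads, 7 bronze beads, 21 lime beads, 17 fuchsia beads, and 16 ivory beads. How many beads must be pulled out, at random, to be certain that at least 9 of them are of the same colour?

45

Put each drawn bead into a box by colour. The largest draw with every box below 9 takes min(count, 8) from each colour; colours with fewer than 8 contribute all they have.
Σ min(cᵢ, 8) = 2 + 1 + 3 + 1 + 6 + 7 + 8 + 8 + 8 = 44.
Draw number 44 + 1 = 45 must push one box to 9.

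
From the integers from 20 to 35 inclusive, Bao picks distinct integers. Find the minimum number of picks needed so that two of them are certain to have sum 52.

A set avoiding the sum 52 can contain at most one of each pair {x, 52−x}, plus the 4 elements whose complement lies outside the range or equal to its own complement.
The integers 26, …, 35 (10 of them) are such a set: any two sum to at least 26+27 = 53 > 52.
Pigeonhole: any 11th integer completes one of the 6 pairs, so 11 choices force a sum of 52.

11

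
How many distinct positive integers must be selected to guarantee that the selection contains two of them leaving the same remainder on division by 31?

Pigeonhole: the 31 residue classes mod 31 are the pigeonholes.
With 31 integers one could put 1 in each residue class and have no class reach 2.
The 32nd integer pushes some class to 2, so 31·1 + 1 = 32.

32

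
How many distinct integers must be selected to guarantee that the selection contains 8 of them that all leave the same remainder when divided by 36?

By the pigeonhole principle, the 36 residue classes mod 36 are the pigeonholes.
With 252 integers one could put 7 in each residue class and have no class reach 8.
The 253rd integer pushes some class to 8, so 36·7 + 1 = 253.

253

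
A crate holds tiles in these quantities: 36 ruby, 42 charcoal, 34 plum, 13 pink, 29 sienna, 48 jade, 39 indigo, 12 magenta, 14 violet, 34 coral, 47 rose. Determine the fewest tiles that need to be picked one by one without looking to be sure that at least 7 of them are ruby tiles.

319

In the worst case for collecting ruby tiles, every non-ruby tile comes out first.
There are 42 + 34 + 13 + 29 + 48 + 39 + 12 + 14 + 34 + 47 = 312 non-ruby tiles altogether.
After those, each further tile must be ruby, so 312 + 7 = 319 draws guarantee 7 ruby tiles.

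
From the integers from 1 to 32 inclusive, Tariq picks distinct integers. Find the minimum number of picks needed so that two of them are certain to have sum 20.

A set avoiding the sum 20 can contain at most one of each pair {x, 20−x}, plus the 14 elements whose complement lies outside the range or equal to its own complement.
The integers 10, …, 32 (23 of them) are such a set: any two sum to at least 10+11 = 21 > 20.
By the pigeonhole principle, any 24th integer completes one of the 9 pairs, so 24 choices force a sum of 20.

24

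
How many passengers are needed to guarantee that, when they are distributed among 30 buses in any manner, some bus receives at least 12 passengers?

With 330 passengers one could put exactly 11 in each of the 30 buses, and no bus would reach 12.
One more passenger must land in a bus that already has 11, giving it 12.
So 30 × 11 + 1 = 331 passengers are required.

331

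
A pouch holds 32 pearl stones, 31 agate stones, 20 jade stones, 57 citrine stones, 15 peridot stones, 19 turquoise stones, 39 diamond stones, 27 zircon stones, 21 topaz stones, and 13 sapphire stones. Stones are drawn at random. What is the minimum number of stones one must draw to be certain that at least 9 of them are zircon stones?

In the worst case for collecting zircon stones, every non-zircon stone comes out first.
There are 32 + 31 + 20 + 57 + 15 + 19 + 39 + 21 + 13 = 247 non-zircon stones altogether.
After those, each further stone must be zircon, so 247 + 9 = 256 draws guarantee 9 zircon stones.

256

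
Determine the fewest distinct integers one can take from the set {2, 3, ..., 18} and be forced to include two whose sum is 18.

11

A set avoiding the sum 18 can contain at most one of each pair {x, 18−x}, plus the 3 elements whose complement lies outside the range or equal to its own complement.
The integers 9, …, 18 (10 of them) are such a set: any two sum to at least 9+10 = 19 > 18.
Pigeonhole: any 11th integer completes one of the 7 pairs, so 11 choices force a sum of 18.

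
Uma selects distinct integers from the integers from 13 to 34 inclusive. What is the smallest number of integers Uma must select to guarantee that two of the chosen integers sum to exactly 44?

14

A set avoiding the sum 44 can contain at most one of each pair {x, 44−x}, plus the 4 elements whose complement lies outside the range or equal to its own complement.
The integers 22, …, 34 (13 of them) are such a set: any two sum to at least 22+23 = 45 > 44.
Any 14th integer completes one of the 9 pairs, so 14 choices force a sum of 44.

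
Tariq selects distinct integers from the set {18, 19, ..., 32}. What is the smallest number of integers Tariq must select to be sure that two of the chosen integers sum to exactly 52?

10

Group the elements by complementary pair {x, 52−x}: {20,32}, {21,31}, {22,30}, …, giving 6 two-element pairs, the single value 26 (it cannot pair with itself since the integers are distinct), and 2 integers whose partner 52−x falls outside [18,32].
Pigeonhole: treating each of those 9 groups as a pigeonhole, one can pick one integer per group — 9 integers — with no two summing to 52.
The 10th integer lands in an occupied pair, forcing a sum of 52.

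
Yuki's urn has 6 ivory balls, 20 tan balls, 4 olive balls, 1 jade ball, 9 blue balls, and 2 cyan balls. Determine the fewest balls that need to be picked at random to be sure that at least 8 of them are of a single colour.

28

By pigeonhole, put each drawn ball into a box by colour. The largest draw with every box below 8 takes min(count, 7) from each colour; colours with fewer than 7 contribute all they have.
Σ min(cᵢ, 7) = 6 + 7 + 4 + 1 + 7 + 2 = 27.
Draw number 27 + 1 = 28 must push one box to 8.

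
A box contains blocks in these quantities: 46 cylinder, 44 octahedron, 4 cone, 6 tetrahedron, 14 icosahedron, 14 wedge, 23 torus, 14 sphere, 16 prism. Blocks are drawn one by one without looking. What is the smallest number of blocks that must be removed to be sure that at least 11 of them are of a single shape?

An adversary could hand out at most 10 blocks per shape (cone, tetrahedron run out sooner): 10 + 10 + 4 + 6 + 10 + 10 + 10 + 10 + 10 = 80 blocks and still no shape has 11.
Pigeonhole: one more block lands in a shape already at 10, so 81 draws are enough and 80 are not.

81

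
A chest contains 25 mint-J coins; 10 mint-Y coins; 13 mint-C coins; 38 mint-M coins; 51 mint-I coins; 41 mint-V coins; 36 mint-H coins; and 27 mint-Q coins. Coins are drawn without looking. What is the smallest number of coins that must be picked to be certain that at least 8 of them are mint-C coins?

In the worst case for collecting mint-C coins, every non-mint-C coin comes out first.
There are 25 + 10 + 38 + 51 + 41 + 36 + 27 = 228 non-mint-C coins altogether.
After those, each further coin must be mint-C, so 228 + 8 = 236 draws guarantee 8 mint-C coins.

236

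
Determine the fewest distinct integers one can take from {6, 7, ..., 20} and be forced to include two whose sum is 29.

10

A set avoiding the sum 29 can contain at most one of each pair {x, 29−x}, plus the 3 elements whose complement lies outside the range.
The integers 6, …, 14 (9 of them) are such a set: any two sum to at least 6+7 = 13 and at most 13+14 = 27 < 29.
Pigeonhole: any 10th integer completes one of the 6 pairs, so 10 choices force a sum of 29.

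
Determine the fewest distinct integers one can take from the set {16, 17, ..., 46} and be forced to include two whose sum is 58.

19

A set avoiding the sum 58 can contain at most one of each pair {x, 58−x}, plus the 5 elements whose complement lies outside the range or equal to its own complement.
The integers 29, …, 46 (18 of them) are such a set: any two sum to at least 29+30 = 59 > 58.
By the pigeonhole principle, any 19th integer completes one of the 13 pairs, so 19 choices force a sum of 58.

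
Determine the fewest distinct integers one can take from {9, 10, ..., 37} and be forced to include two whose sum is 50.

A set avoiding the sum 50 can contain at most one of each pair {x, 50−x}, plus the 5 elements whose complement lies outside the range or equal to its own complement.
The integers 9, …, 25 (17 of them) are such a set: any two sum to at least 9+10 = 19 and at most 24+25 = 49 < 50.
Any 18th integer completes one of the 12 pairs, so 18 choices force a sum of 50.

18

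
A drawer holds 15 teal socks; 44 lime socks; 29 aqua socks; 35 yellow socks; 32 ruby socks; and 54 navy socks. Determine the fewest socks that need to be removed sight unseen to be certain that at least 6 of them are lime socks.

171

In the worst case for collecting lime socks, every non-lime sock comes out first.
There are 15 + 29 + 35 + 32 + 54 = 165 non-lime socks altogether.
After those, each further sock must be lime, so 165 + 6 = 171 draws guarantee 6 lime socks.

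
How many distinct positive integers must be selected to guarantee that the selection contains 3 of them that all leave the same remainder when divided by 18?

By pigeonhole, the 18 residue classes mod 18 are the pigeonholes.
With 36 integers one could put 2 in each residue class and have no class reach 3.
The 37th integer pushes some class to 3, so 18·2 + 1 = 37.

37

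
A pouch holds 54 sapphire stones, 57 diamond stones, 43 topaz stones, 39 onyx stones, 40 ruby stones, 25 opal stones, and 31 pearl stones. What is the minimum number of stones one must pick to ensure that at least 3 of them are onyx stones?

253

In the worst case for collecting onyx stones, every non-onyx stone comes out first.
There are 54 + 57 + 43 + 40 + 25 + 31 = 250 non-onyx stones altogether.
After those, each further stone must be onyx, so 250 + 3 = 253 draws guarantee 3 onyx stones.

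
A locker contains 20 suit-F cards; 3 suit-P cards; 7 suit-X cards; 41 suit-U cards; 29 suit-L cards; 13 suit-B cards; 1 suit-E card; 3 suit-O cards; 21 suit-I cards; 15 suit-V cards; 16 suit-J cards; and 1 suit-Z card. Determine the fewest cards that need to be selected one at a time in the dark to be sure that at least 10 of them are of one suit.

An adversary could hand out at most 9 cards per suit (5 suits run out sooner): 9 + 3 + 7 + 9 + 9 + 9 + 1 + 3 + 9 + 9 + 9 + 1 = 78 cards and still no suit has 10.
Pigeonhole: one more card lands in a suit already at 9, so 79 draws are enough and 78 are not.

79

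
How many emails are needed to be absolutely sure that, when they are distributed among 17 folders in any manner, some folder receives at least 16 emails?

256

With 255 emails one could put exactly 15 in each of the 17 folders, and no folder would reach 16.
Pigeonhole: one more email must land in a folder that already has 15, giving it 16.
So 17 × 15 + 1 = 256 emails are required.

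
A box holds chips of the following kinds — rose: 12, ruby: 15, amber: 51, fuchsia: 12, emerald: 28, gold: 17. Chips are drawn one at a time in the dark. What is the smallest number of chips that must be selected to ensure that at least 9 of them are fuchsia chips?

132

In the worst case for collecting fuchsia chips, every non-fuchsia chip comes out first.
There are 12 + 15 + 51 + 28 + 17 = 123 non-fuchsia chips altogether.
After those, each further chip must be fuchsia, so 123 + 9 = 132 draws guarantee 9 fuchsia chips.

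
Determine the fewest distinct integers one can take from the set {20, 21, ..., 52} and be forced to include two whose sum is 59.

24

Two chosen integers sum to 59 exactly when both halves of some pair {x, 59−x} with 20 ≤ x ≤ 59−x ≤ 39 are chosen — 10 such pairs.
The remaining 13 elements (those with no distinct partner in range) can never complete a 59-sum, so the worst case takes all of them and one from each pair: 13 + 10 = 23.
By pigeonhole, the 24th integer has to be the second member of some pair, so 23 + 1 = 24.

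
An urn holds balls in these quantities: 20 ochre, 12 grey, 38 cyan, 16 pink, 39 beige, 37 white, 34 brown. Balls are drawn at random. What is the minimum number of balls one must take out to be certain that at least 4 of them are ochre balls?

In the worst case for collecting ochre balls, every non-ochre ball comes out first.
There are 12 + 38 + 16 + 39 + 37 + 34 = 176 non-ochre balls altogether.
After those, each further ball must be ochre, so 176 + 4 = 180 draws guarantee 4 ochre balls.

180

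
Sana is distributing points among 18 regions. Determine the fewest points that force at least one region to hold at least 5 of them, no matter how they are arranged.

73

With 72 points one could put exactly 4 in each of the 18 regions, and no region would reach 5.
Pigeonhole: one more point must land in a region that already has 4, giving it 5.
So 18 × 4 + 1 = 73 points are required.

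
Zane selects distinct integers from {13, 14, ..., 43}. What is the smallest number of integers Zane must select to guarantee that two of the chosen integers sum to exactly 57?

Two chosen integers sum to 57 exactly when both halves of some pair {x, 57−x} with 14 ≤ x ≤ 57−x ≤ 43 are chosen — 15 such pairs.
The remaining 1 element (those with no distinct partner in range) can never complete a 57-sum, so the worst case takes all of them and one from each pair: 1 + 15 = 16.
The 17th integer has to be the second member of some pair, so 16 + 1 = 17.

17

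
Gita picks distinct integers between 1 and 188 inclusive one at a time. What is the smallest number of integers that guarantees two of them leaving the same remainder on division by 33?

34

By pigeonhole, the 33 residue classes mod 33 are the pigeonholes.
With 33 integers one could put 1 in each residue class and have no class reach 2.
The 34th integer pushes some class to 2, so 33·1 + 1 = 34.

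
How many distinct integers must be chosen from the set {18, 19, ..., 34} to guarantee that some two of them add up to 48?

12

Group the elements by complementary pair {x, 48−x}: {18,30}, {19,29}, {20,28}, …, giving 6 two-element pairs, the single value 24 (it cannot pair with itself since the integers are distinct), and 4 integers whose partner 48−x falls outside [18,34].
By the pigeonhole principle, treating each of those 11 groups as a pigeonhole, one can pick one integer per group — 11 integers — with no two summing to 48.
The 12th integer lands in an occupied pair, forcing a sum of 48.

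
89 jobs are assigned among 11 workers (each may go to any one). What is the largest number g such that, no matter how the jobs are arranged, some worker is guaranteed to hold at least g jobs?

By pigeonhole, the 11 workers are the holes and the 89 jobs are the pigeons.
If every worker held at most 8 jobs, the total would be at most 11 × 8 = 88, which is less than 89.
So some worker holds at least ⌈89/11⌉ = 9 jobs.

9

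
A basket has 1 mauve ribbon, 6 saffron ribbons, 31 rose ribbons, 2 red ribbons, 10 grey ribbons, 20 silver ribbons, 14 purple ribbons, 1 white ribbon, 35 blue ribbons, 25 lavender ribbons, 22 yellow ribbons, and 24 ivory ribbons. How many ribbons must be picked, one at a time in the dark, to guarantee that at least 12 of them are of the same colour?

98

Put each drawn ribbon into a box by colour. The largest draw with every box below 12 takes min(count, 11) from each colour; colours with fewer than 11 contribute all they have.
Σ min(cᵢ, 11) = 1 + 6 + 11 + 2 + 10 + 11 + 11 + 1 + 11 + 11 + 11 + 11 = 97.
Draw number 97 + 1 = 98 must push one box to 12.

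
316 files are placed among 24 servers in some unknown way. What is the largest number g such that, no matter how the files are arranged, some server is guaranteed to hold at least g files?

14

The 24 servers are the holes and the 316 files are the pigeons.
If every server held at most 13 files, the total would be at most 24 × 13 = 312, which is less than 316.
So some server holds at least ⌈316/24⌉ = 14 files.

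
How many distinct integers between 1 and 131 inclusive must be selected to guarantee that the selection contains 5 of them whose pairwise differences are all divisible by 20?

81

Integers whose pairwise differences are multiples of 20 are exactly those sharing a remainder mod 20. The 20 residue classes mod 20 are the pigeonholes.
With 80 integers one could put 4 in each residue class and have no class reach 5.
The 81st integer pushes some class to 5, so 20·4 + 1 = 81.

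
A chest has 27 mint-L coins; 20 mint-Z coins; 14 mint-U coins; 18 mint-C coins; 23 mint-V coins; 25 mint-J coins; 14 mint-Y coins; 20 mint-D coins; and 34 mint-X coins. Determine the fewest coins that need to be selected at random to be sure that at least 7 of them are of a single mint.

An adversary could hand out at most 6 coins per mint: 6 + 6 + 6 + 6 + 6 + 6 + 6 + 6 + 6 = 54 coins and still no mint has 7.
One more coin lands in a mint already at 6, so 55 draws are enough and 54 are not.

55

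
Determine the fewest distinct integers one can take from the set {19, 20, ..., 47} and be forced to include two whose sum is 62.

18

A set avoiding the sum 62 can contain at most one of each pair {x, 62−x}, plus the 5 elements whose complement lies outside the range or equal to its own complement.
The integers 31, …, 47 (17 of them) are such a set: any two sum to at least 31+32 = 63 > 62.
Any 18th integer completes one of the 12 pairs, so 18 choices force a sum of 62.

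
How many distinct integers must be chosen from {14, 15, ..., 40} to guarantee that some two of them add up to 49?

Group the elements by complementary pair {x, 49−x}: {14,35}, {15,34}, {16,33}, …, giving 11 two-element pairs and 5 integers whose partner 49−x falls outside [14,40].
By pigeonhole, treating each of those 16 groups as a pigeonhole, one can pick one integer per group — 16 integers — with no two summing to 49.
The 17th integer lands in an occupied pair, forcing a sum of 49.

17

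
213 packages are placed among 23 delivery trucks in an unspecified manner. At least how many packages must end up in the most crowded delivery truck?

10

By pigeonhole, the 23 delivery trucks are the holes and the 213 packages are the pigeons.
If every delivery truck held at most 9 packages, the total would be at most 23 × 9 = 207, which is less than 213.
So some delivery truck holds at least ⌈213/23⌉ = 10 packages.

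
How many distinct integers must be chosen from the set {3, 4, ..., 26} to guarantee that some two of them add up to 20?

18

Group the elements by complementary pair {x, 20−x}: {3,17}, {4,16}, {5,15}, …, giving 7 two-element pairs, the single value 10 (it cannot pair with itself since the integers are distinct), and 9 integers whose partner 20−x falls outside [3,26].
By the pigeonhole principle, treating each of those 17 groups as a pigeonhole, one can pick one integer per group — 17 integers — with no two summing to 20.
The 18th integer lands in an occupied pair, forcing a sum of 20.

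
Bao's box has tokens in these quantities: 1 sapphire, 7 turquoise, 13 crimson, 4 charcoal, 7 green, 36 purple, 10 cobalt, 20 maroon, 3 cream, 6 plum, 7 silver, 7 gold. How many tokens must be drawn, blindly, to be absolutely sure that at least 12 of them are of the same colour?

86

An adversary could hand out at most 11 tokens per colour (9 colours run out sooner): 1 + 7 + 11 + 4 + 7 + 11 + 10 + 11 + 3 + 6 + 7 + 7 = 85 tokens and still no colour has 12.
By pigeonhole, one more token lands in a colour already at 11, so 86 draws are enough and 85 are not.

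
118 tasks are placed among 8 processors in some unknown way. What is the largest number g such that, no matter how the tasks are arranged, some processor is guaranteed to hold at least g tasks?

By the pigeonhole principle, the 8 processors are the holes and the 118 tasks are the pigeons.
If every processor held at most 14 tasks, the total would be at most 8 × 14 = 112, which is less than 118.
So some processor holds at least ⌈118/8⌉ = 15 tasks.

15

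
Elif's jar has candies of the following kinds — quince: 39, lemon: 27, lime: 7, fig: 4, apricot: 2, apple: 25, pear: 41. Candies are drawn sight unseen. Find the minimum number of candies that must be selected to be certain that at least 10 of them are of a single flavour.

An adversary could hand out at most 9 candies per flavour (lime, fig, apricot run out sooner): 9 + 9 + 7 + 4 + 2 + 9 + 9 = 49 candies and still no flavour has 10.
By pigeonhole, one more candy lands in a flavour already at 9, so 50 draws are enough and 49 are not.

50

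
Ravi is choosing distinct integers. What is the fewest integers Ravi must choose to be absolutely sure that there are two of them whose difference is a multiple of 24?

Integers whose pairwise differences are multiples of 24 are exactly those sharing a remainder mod 24. Pigeonhole: the 24 residue classes mod 24 are the pigeonholes.
With 24 integers one could put 1 in each residue class and have no class reach 2.
The 25th integer pushes some class to 2, so 24·1 + 1 = 25.

25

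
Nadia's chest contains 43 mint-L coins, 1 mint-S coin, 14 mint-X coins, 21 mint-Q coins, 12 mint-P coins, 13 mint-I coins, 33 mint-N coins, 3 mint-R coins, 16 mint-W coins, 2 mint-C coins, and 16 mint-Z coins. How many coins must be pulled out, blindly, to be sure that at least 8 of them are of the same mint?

An adversary could hand out at most 7 coins per mint (mint-S, mint-R, mint-C run out sooner): 7 + 1 + 7 + 7 + 7 + 7 + 7 + 3 + 7 + 2 + 7 = 62 coins and still no mint has 8.
By pigeonhole, one more coin lands in a mint already at 7, so 63 draws are enough and 62 are not.

63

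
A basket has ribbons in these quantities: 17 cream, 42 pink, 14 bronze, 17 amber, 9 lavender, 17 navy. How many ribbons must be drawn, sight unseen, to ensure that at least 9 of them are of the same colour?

Put each drawn ribbon into a box by colour. The largest draw with every box below 9 takes min(count, 8) from each colour.
Σ min(cᵢ, 8) = 8 + 8 + 8 + 8 + 8 + 8 = 48.
Draw number 48 + 1 = 49 must push one box to 9.

49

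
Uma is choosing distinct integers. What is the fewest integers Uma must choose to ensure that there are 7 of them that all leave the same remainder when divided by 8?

49

The 8 residue classes mod 8 are the pigeonholes.
With 48 integers one could put 6 in each residue class and have no class reach 7.
The 49th integer pushes some class to 7, so 8·6 + 1 = 49.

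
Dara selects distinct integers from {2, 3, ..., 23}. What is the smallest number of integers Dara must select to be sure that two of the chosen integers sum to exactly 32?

A set avoiding the sum 32 can contain at most one of each pair {x, 32−x}, plus the 8 elements whose complement lies outside the range or equal to its own complement.
The integers 2, …, 16 (15 of them) are such a set: any two sum to at least 2+3 = 5 and at most 15+16 = 31 < 32.
Pigeonhole: any 16th integer completes one of the 7 pairs, so 16 choices force a sum of 32.

16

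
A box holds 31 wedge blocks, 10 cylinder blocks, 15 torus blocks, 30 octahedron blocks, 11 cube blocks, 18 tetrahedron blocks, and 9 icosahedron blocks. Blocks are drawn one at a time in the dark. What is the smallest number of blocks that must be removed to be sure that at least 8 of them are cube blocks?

121

In the worst case for collecting cube blocks, every non-cube block comes out first.
There are 31 + 10 + 15 + 30 + 18 + 9 = 113 non-cube blocks altogether.
After those, each further block must be cube, so 113 + 8 = 121 draws guarantee 8 cube blocks.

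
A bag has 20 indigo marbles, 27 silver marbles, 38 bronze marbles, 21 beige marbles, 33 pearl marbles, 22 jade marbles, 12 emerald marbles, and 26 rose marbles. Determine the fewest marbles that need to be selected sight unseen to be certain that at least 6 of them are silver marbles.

In the worst case for collecting silver marbles, every non-silver marble comes out first.
There are 20 + 38 + 21 + 33 + 22 + 12 + 26 = 172 non-silver marbles altogether.
After those, each further marble must be silver, so 172 + 6 = 178 draws guarantee 6 silver marbles.

178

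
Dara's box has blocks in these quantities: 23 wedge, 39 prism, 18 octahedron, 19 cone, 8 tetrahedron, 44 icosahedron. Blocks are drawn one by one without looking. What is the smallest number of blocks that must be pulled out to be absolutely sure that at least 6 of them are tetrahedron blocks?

In the worst case for collecting tetrahedron blocks, every non-tetrahedron block comes out first.
There are 23 + 39 + 18 + 19 + 44 = 143 non-tetrahedron blocks altogether.
After those, each further block must be tetrahedron, so 143 + 6 = 149 draws guarantee 6 tetrahedron blocks.

149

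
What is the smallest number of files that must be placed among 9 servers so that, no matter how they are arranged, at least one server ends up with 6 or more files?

46

With 45 files one could put exactly 5 in each of the 9 servers, and no server would reach 6.
One more file must land in a server that already has 5, giving it 6.
So 9 × 5 + 1 = 46 files are required.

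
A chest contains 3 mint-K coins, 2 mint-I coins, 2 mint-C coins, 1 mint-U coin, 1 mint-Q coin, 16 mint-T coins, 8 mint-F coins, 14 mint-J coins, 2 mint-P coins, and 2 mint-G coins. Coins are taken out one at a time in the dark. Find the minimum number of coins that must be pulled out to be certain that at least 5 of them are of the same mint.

An adversary could hand out at most 4 coins per mint (7 mints run out sooner): 3 + 2 + 2 + 1 + 1 + 4 + 4 + 4 + 2 + 2 = 25 coins and still no mint has 5.
Pigeonhole: one more coin lands in a mint already at 4, so 26 draws are enough and 25 are not.

26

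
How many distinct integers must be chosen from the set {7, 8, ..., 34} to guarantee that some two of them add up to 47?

Two chosen integers sum to 47 exactly when both halves of some pair {x, 47−x} with 13 ≤ x ≤ 47−x ≤ 34 are chosen — 11 such pairs.
The remaining 6 elements (those with no distinct partner in range) can never complete a 47-sum, so the worst case takes all of them and one from each pair: 6 + 11 = 17.
The 18th integer has to be the second member of some pair, so 17 + 1 = 18.

18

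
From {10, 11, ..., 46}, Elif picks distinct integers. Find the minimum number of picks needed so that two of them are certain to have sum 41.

27

Group the elements by complementary pair {x, 41−x}: {10,31}, {11,30}, {12,29}, …, giving 11 two-element pairs and 15 integers whose partner 41−x falls outside [10,46].
Pigeonhole: treating each of those 26 groups as a pigeonhole, one can pick one integer per group — 26 integers — with no two summing to 41.
The 27th integer lands in an occupied pair, forcing a sum of 41.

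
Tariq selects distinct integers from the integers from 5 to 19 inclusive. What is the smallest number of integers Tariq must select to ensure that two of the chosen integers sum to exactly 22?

10

Two chosen integers sum to 22 exactly when both halves of some pair {x, 22−x} with 5 ≤ x ≤ 22−x ≤ 17 are chosen — 6 such pairs.
The remaining 3 elements (those with no distinct partner in range) can never complete a 22-sum, so the worst case takes all of them and one from each pair: 3 + 6 = 9.
Pigeonhole: the 10th integer has to be the second member of some pair, so 9 + 1 = 10.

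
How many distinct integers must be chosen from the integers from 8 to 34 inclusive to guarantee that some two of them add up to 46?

Two chosen integers sum to 46 exactly when both halves of some pair {x, 46−x} with 12 ≤ x ≤ 46−x ≤ 34 are chosen — 11 such pairs.
The remaining 5 elements (those with no distinct partner in range) can never complete a 46-sum, so the worst case takes all of them and one from each pair: 5 + 11 = 16.
The 17th integer has to be the second member of some pair, so 16 + 1 = 17.

17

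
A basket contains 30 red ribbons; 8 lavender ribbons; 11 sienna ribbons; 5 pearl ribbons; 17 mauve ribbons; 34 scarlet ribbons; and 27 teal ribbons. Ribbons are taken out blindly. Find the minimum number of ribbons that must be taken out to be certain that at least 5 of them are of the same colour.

Pigeonhole: the 7 colours are the holes; the ribbons drawn are the pigeons.
To avoid 5 of any one colour, the worst case takes at most 4 of each colour.
That gives 4 + 4 + 4 + 4 + 4 + 4 + 4 = 28 ribbons with no colour reaching 5.
The next ribbon forces some colour to 5, so 28 + 1 = 29.

29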